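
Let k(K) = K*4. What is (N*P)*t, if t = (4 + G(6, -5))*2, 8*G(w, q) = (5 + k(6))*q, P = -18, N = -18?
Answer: -9153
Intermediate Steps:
k(K) = 4*K
G(w, q) = 29*q/8 (G(w, q) = ((5 + 4*6)*q)/8 = ((5 + 24)*q)/8 = (29*q)/8 = 29*q/8)
t = -113/4 (t = (4 + (29/8)*(-5))*2 = (4 - 145/8)*2 = -113/8*2 = -113/4 ≈ -28.250)
(N*P)*t = -18*(-18)*(-113/4) = 324*(-113/4) = -9153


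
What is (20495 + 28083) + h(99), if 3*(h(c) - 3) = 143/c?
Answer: 1311700/27 ≈ 48582.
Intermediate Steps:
h(c) = 3 + 143/(3*c) (h(c) = 3 + (143/c)/3 = 3 + 143/(3*c))
(20495 + 28083) + h(99) = (20495 + 28083) + (3 + (143/3)/99) = 48578 + (3 + (143/3)*(1/99)) = 48578 + (3 + 13/27) = 48578 + 94/27 = 1311700/27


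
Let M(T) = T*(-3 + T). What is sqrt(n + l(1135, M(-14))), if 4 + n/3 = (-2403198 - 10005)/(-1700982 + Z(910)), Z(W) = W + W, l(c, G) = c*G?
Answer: 5*sqrt(31195355630066098)/1699162 ≈ 519.73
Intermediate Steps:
l(c, G) = G*c
Z(W) = 2*W
n = -13150335/1699162 (n = -12 + 3*((-2403198 - 10005)/(-1700982 + 2*910)) = -12 + 3*(-2413203/(-1700982 + 1820)) = -12 + 3*(-2413203/(-1699162)) = -12 + 3*(-2413203*(-1/1699162)) = -12 + 3*(2413203/1699162) = -12 + 7239609/1699162 = -13150335/1699162 ≈ -7.7393)
sqrt(n + l(1135, M(-14))) = sqrt(-13150335/1699162 - 14*(-3 - 14)*1135) = sqrt(-13150335/1699162 - 14*(-17)*1135) = sqrt(-13150335/1699162 + 238*1135) = sqrt(-13150335/1699162 + 270130) = sqrt(458981480725/1699162) = 5*sqrt(31195355630066098)/1699162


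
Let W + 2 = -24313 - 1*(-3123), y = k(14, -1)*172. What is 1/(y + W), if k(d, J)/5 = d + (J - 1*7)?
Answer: -1/16032 ≈ -6.2375e-5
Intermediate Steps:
k(d, J) = -35 + 5*J + 5*d (k(d, J) = 5*(d + (J - 1*7)) = 5*(d + (J - 7)) = 5*(d + (-7 + J)) = 5*(-7 + J + d) = -35 + 5*J + 5*d)
y = 5160 (y = (-35 + 5*(-1) + 5*14)*172 = (-35 - 5 + 70)*172 = 30*172 = 5160)
W = -21192 (W = -2 + (-24313 - 1*(-3123)) = -2 + (-24313 + 3123) = -2 - 21190 = -21192)
1/(y + W) = 1/(5160 - 21192) = 1/(-16032) = -1/16032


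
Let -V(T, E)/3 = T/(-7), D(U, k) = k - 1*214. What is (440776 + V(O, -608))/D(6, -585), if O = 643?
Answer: -3087361/5593 ≈ -552.00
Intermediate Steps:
D(U, k) = -214 + k (D(U, k) = k - 214 = -214 + k)
V(T, E) = 3*T/7 (V(T, E) = -3*T/(-7) = -(-3)*T/7 = 3*T/7)
(440776 + V(O, -608))/D(6, -585) = (440776 + (3/7)*643)/(-214 - 585) = (440776 + 1929/7)/(-799) = (3087361/7)*(-1/799) = -3087361/5593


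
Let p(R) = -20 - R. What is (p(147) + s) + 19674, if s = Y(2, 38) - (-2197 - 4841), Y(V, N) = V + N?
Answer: 26585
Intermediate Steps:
Y(V, N) = N + V
s = 7078 (s = (38 + 2) - (-2197 - 4841) = 40 - 1*(-7038) = 40 + 7038 = 7078)
(p(147) + s) + 19674 = ((-20 - 1*147) + 7078) + 19674 = ((-20 - 147) + 7078) + 19674 = (-167 + 7078) + 19674 = 6911 + 19674 = 26585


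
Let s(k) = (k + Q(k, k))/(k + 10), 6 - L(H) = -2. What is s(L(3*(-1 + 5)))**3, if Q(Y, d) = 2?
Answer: 125/729 ≈ 0.17147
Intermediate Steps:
L(H) = 8 (L(H) = 6 - 1*(-2) = 6 + 2 = 8)
s(k) = (2 + k)/(10 + k) (s(k) = (k + 2)/(k + 10) = (2 + k)/(10 + k))
s(L(3*(-1 + 5)))**3 = ((2 + 8)/(10 + 8))**3 = (10/18)**3 = ((1/18)*10)**3 = (5/9)**3 = 125/729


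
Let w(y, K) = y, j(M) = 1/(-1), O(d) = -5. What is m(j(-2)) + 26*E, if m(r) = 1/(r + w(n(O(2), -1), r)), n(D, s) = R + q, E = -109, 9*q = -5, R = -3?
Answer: -116203/41 ≈ -2834.2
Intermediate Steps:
q = -5/9 (q = (⅑)*(-5) = -5/9 ≈ -0.55556)
j(M) = -1
n(D, s) = -32/9 (n(D, s) = -3 - 5/9 = -32/9)
m(r) = 1/(-32/9 + r) (m(r) = 1/(r - 32/9) = 1/(-32/9 + r))
m(j(-2)) + 26*E = 9/(-32 + 9*(-1)) + 26*(-109) = 9/(-32 - 9) - 2834 = 9/(-41) - 2834 = 9*(-1/41) - 2834 = -9/41 - 2834 = -116203/41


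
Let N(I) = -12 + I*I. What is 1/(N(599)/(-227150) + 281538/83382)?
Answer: 3156703550/5672468717 ≈ 0.55650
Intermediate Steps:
N(I) = -12 + I²
1/(N(599)/(-227150) + 281538/83382) = 1/((-12 + 599²)/(-227150) + 281538/83382) = 1/((-12 + 358801)*(-1/227150) + 281538*(1/83382)) = 1/(358789*(-1/227150) + 46923/13897) = 1/(-358789/227150 + 46923/13897) = 1/(5672468717/3156703550) = 3156703550/5672468717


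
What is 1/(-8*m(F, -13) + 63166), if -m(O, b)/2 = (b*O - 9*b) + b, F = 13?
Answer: 1/62126 ≈ 1.6096e-5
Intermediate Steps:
m(O, b) = 16*b - 2*O*b (m(O, b) = -2*((b*O - 9*b) + b) = -2*((O*b - 9*b) + b) = -2*((-9*b + O*b) + b) = -2*(-8*b + O*b) = 16*b - 2*O*b)
1/(-8*m(F, -13) + 63166) = 1/(-16*(-13)*(8 - 1*13) + 63166) = 1/(-16*(-13)*(8 - 13) + 63166) = 1/(-16*(-13)*(-5) + 63166) = 1/(-8*130 + 63166) = 1/(-1040 + 63166) = 1/62126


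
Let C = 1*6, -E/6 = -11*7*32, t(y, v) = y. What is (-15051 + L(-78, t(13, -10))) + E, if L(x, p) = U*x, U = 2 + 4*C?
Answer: -2295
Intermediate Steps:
E = 14784 (E = -6*(-11*7)*32 = -(-462)*32 = -6*(-2464) = 14784)
C = 6
U = 26 (U = 2 + 4*6 = 2 + 24 = 26)
L(x, p) = 26*x
(-15051 + L(-78, t(13, -10))) + E = (-15051 + 26*(-78)) + 14784 = (-15051 - 2028) + 14784 = -17079 + 14784 = -2295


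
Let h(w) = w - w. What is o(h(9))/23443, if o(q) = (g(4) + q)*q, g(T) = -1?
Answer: 0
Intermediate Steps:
h(w) = 0
o(q) = q*(-1 + q) (o(q) = (-1 + q)*q = q*(-1 + q))
o(h(9))/23443 = (0*(-1 + 0))/23443 = (0*(-1))*(1/23443) = 0*(1/23443) = 0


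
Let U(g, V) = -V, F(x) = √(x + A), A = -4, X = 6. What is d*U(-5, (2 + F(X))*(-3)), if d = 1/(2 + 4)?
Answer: 1 + √2/2 ≈ 1.7071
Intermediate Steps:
F(x) = √(-4 + x) (F(x) = √(x - 4) = √(-4 + x))
d = ⅙ (d = 1/6 = ⅙ ≈ 0.16667)
d*U(-5, (2 + F(X))*(-3)) = (-(2 + √(-4 + 6))*(-3))/6 = (-(2 + √2)*(-3))/6 = (-(-6 - 3*√2))/6 = (6 + 3*√2)/6 = 1 + √2/2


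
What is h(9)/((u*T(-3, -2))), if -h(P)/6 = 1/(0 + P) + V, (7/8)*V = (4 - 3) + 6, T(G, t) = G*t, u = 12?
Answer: -73/108 ≈ -0.67593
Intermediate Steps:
V = 8 (V = 8*((4 - 3) + 6)/7 = 8*(1 + 6)/7 = (8/7)*7 = 8)
h(P) = -48 - 6/P (h(P) = -6*(1/(0 + P) + 8) = -6*(1/P + 8) = -6*(8 + 1/P) = -48 - 6/P)
h(9)/((u*T(-3, -2))) = (-48 - 6/9)/((12*(-3*(-2)))) = (-48 - 6*⅑)/((12*6)) = (-48 - ⅔)/72 = -146/3*1/72 = -73/108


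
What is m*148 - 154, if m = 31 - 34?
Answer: -598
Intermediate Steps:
m = -3
m*148 - 154 = -3*148 - 154 = -444 - 154 = -598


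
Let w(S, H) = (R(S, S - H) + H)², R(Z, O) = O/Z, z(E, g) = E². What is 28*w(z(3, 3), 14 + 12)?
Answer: 1318492/81 ≈ 16278.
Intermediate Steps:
w(S, H) = (H + (S - H)/S)² (w(S, H) = ((S - H)/S + H)² = (H + (S - H)/S)²)
28*w(z(3, 3), 14 + 12) = 28*((3² - (14 + 12) + (14 + 12)*3²)²/(3²)²) = 28*((9 - 1*26 + 26*9)²/9²) = 28*((9 - 26 + 234)²/81) = 28*((1/81)*217²) = 28*((1/81)*47089) = 28*(47089/81) = 1318492/81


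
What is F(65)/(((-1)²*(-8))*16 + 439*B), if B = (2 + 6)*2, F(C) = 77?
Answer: 77/6896 ≈ 0.011166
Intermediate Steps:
B = 16 (B = 8*2 = 16)
F(65)/(((-1)²*(-8))*16 + 439*B) = 77/(((-1)²*(-8))*16 + 439*16) = 77/((1*(-8))*16 + 7024) = 77/(-8*16 + 7024) = 77/(-128 + 7024) = 77/6896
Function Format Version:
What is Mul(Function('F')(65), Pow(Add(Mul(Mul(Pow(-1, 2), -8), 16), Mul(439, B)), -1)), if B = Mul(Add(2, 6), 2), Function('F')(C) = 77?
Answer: Rational(77, 6896) ≈ 0.011166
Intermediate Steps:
B = 16 (B = Mul(8, 2) = 16)
Mul(Function('F')(65), Pow(Add(Mul(Mul(Pow(-1, 2), -8), 16), Mul(439, B)), -1)) = Mul(77, Pow(Add(Mul(Mul(Pow(-1, 2), -8), 16), Mul(439, 16)), -1)) = Mul(77, Pow(Add(Mul(Mul(1, -8), 16), 7024), -1)) = Mul(77, Pow(Add(Mul(-8, 16), 7024), -1)) = Mul(77, Pow(Add(-128, 7024), -1)) = Mul(77, Pow(6896, -1)) = Mul(77, Rational(1, 6896)) = Rational(77, 6896)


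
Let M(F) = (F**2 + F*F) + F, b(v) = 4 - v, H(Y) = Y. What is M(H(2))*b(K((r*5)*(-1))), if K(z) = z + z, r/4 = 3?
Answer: 1240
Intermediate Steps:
r = 12 (r = 4*3 = 12)
K(z) = 2*z
M(F) = F + 2*F**2 (M(F) = (F**2 + F**2) + F = 2*F**2 + F = F + 2*F**2)
M(H(2))*b(K((r*5)*(-1))) = (2*(1 + 2*2))*(4 - 2*(12*5)*(-1)) = (2*(1 + 4))*(4 - 2*60*(-1)) = (2*5)*(4 - 2*(-60)) = 10*(4 - 1*(-120)) = 10*(4 + 120) = 10*124 = 1240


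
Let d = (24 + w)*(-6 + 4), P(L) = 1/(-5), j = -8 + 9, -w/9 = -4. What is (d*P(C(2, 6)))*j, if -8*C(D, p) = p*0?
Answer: 24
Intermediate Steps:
w = 36 (w = -9*(-4) = 36)
C(D, p) = 0 (C(D, p) = -p*0/8 = -⅛*0 = 0)
j = 1
P(L) = -⅕ (P(L) = 1*(-⅕) = -⅕)
d = -120 (d = (24 + 36)*(-6 + 4) = 60*(-2) = -120)
(d*P(C(2, 6)))*j = -120*(-⅕)*1 = 24*1 = 24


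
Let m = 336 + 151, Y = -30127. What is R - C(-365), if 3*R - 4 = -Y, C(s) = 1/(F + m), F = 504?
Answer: 29859818/2973 ≈ 10044.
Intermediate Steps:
m = 487
C(s) = 1/991 (C(s) = 1/(504 + 487) = 1/991)
R = 30131/3 (R = 4/3 + (-1*(-30127))/3 = 4/3 + (1/3)*30127 = 4/3 + 30127/3 = 30131/3 ≈ 10044.)
R - C(-365) = 30131/3 - 1*1/991 = 30131/3 - 1/991 = 29859818/2973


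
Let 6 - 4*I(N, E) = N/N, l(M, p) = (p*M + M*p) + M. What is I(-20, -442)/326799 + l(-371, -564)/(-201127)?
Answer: -546559864297/262912409892 ≈ -2.0789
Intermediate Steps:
l(M, p) = M + 2*M*p (l(M, p) = (M*p + M*p) + M = 2*M*p + M = M + 2*M*p)
I(N, E) = 5/4 (I(N, E) = 3/2 - N/(4*N) = 3/2 - ¼*1 = 3/2 - ¼ = 5/4)
I(-20, -442)/326799 + l(-371, -564)/(-201127) = (5/4)/326799 - 371*(1 + 2*(-564))/(-201127) = (5/4)*(1/326799) - 371*(1 - 1128)*(-1/201127) = 5/1307196 - 371*(-1127)*(-1/201127) = 5/1307196 + 418117*(-1/201127) = 5/1307196 - 418117/201127 = -546559864297/262912409892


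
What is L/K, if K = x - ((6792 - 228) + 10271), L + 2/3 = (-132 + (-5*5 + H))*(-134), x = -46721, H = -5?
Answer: -32561/95334 ≈ -0.34155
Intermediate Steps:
L = 65122/3 (L = -⅔ + (-132 + (-5*5 - 5))*(-134) = -⅔ + (-132 + (-25 - 5))*(-134) = -⅔ + (-132 - 30)*(-134) = -⅔ - 162*(-134) = -⅔ + 21708 = 65122/3 ≈ 21707.)
K = -63556 (K = -46721 - ((6792 - 228) + 10271) = -46721 - (6564 + 10271) = -46721 - 1*16835 = -46721 - 16835 = -63556)
L/K = (65122/3)/(-63556) = (65122/3)*(-1/63556) = -32561/95334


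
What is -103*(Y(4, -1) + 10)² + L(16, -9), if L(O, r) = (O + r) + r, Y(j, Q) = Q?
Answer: -8345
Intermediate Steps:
L(O, r) = O + 2*r
-103*(Y(4, -1) + 10)² + L(16, -9) = -103*(-1 + 10)² + (16 + 2*(-9)) = -103*9² + (16 - 18) = -103*81 - 2 = -8343 - 2 = -8345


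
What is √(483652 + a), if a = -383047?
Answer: √100605 ≈ 317.18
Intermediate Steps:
√(483652 + a) = √(483652 - 383047) = √100605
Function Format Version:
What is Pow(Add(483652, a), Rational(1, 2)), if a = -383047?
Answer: Pow(100605, Rational(1, 2)) ≈ 317.18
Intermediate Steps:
Pow(Add(483652, a), Rational(1, 2)) = Pow(Add(483652, -383047), Rational(1, 2)) = Pow(100605, Rational(1, 2))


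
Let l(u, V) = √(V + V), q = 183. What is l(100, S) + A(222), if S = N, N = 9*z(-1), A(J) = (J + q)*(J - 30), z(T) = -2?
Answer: 77760 + 6*I ≈ 77760.0 + 6.0*I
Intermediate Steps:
A(J) = (-30 + J)*(183 + J) (A(J) = (J + 183)*(J - 30) = (183 + J)*(-30 + J) = (-30 + J)*(183 + J))
N = -18 (N = 9*(-2) = -18)
S = -18
l(u, V) = √2*√V (l(u, V) = √(2*V) = √2*√V)
l(100, S) + A(222) = √2*√(-18) + (-5490 + 222² + 153*222) = √2*(3*I*√2) + (-5490 + 49284 + 33966) = 6*I + 77760 = 77760 + 6*I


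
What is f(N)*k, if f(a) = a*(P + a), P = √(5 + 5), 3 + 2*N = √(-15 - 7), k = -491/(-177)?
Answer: -6383/708 - 491*√10/118 - 491*I*√22/118 + 491*I*√55/177 ≈ -22.174 + 1.0557*I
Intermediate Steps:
k = 491/177 (k = -491*(-1/177) = 491/177 ≈ 2.7740)
N = -3/2 + I*√22/2 (N = -3/2 + √(-15 - 7)/2 = -3/2 + √(-22)/2 = -3/2 + (I*√22)/2 = -3/2 + I*√22/2 ≈ -1.5 + 2.3452*I)
P = √10 ≈ 3.1623
f(a) = a*(a + √10) (f(a) = a*(√10 + a) = a*(a + √10))
f(N)*k = ((-3/2 + I*√22/2)*((-3/2 + I*√22/2) + √10))*(491/177) = ((-3/2 + I*√22/2)*(-3/2 + √10 + I*√22/2))*(491/177) = 491*(-3/2 + I*√22/2)*(-3/2 + √10 + I*√22/2)/177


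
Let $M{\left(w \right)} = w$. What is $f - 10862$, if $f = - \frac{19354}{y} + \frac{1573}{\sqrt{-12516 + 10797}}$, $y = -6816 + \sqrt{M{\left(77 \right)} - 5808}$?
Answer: $- \frac{504555565130}{46463587} - \frac{1573 i \sqrt{191}}{573} + \frac{19354 i \sqrt{5731}}{46463587} \approx -10859.0 - 37.908 i$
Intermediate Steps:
$y = -6816 + i \sqrt{5731}$ ($y = -6816 + \sqrt{77 - 5808} = -6816 + \sqrt{-5731} = -6816 + i \sqrt{5731} \approx -6816.0 + 75.703 i$)
$f = - \frac{19354}{-6816 + i \sqrt{5731}} - \frac{1573 i \sqrt{191}}{573}$ ($f = - \frac{19354}{-6816 + i \sqrt{5731}} + \frac{1573}{\sqrt{-12516 + 10797}} = - \frac{19354}{-6816 + i \sqrt{5731}} + \frac{1573}{\sqrt{-1719}} = - \frac{19354}{-6816 + i \sqrt{5731}} + \frac{1573}{3 i \sqrt{191}} = - \frac{19354}{-6816 + i \sqrt{5731}} + 1573 \left(- \frac{i \sqrt{191}}{573}\right) = - \frac{19354}{-6816 + i \sqrt{5731}} - \frac{1573 i \sqrt{191}}{573} \approx 2.8391 - 37.908 i$)
$f - 10862 = \left(\frac{131916864}{46463587} - \frac{1573 i \sqrt{191}}{573} + \frac{19354 i \sqrt{5731}}{46463587}\right) - 10862 = - \frac{504555565130}{46463587} - \frac{1573 i \sqrt{191}}{573} + \frac{19354 i \sqrt{5731}}{46463587}$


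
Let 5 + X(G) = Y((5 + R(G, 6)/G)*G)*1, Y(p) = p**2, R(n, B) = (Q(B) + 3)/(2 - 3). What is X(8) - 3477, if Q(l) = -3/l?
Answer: -8303/4 ≈ -2075.8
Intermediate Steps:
R(n, B) = -3 + 3/B (R(n, B) = (-3/B + 3)/(2 - 3) = (3 - 3/B)/(-1) = (3 - 3/B)*(-1) = -3 + 3/B)
X(G) = -5 + G**2*(5 - 5/(2*G))**2 (X(G) = -5 + ((5 + (-3 + 3/6)/G)*G)**2*1 = -5 + ((5 + (-3 + 3*(1/6))/G)*G)**2*1 = -5 + ((5 + (-3 + 1/2)/G)*G)**2*1 = -5 + ((5 - 5/(2*G))*G)**2*1 = -5 + (G*(5 - 5/(2*G)))**2*1 = -5 + (G**2*(5 - 5/(2*G))**2)*1 = -5 + G**2*(5 - 5/(2*G))**2)
X(8) - 3477 = (-5 + 25*(-1 + 2*8)**2/4) - 3477 = (-5 + 25*(-1 + 16)**2/4) - 3477 = (-5 + (25/4)*15**2) - 3477 = (-5 + (25/4)*225) - 3477 = (-5 + 5625/4) - 3477 = 5605/4 - 3477 = -8303/4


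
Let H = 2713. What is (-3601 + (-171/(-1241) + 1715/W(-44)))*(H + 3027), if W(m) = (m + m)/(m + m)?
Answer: -13433637700/1241 ≈ -1.0825e+7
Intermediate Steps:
W(m) = 1 (W(m) = (2*m)/((2*m)) = (2*m)*(1/(2*m)) = 1)
(-3601 + (-171/(-1241) + 1715/W(-44)))*(H + 3027) = (-3601 + (-171/(-1241) + 1715/1))*(2713 + 3027) = (-3601 + (-171*(-1/1241) + 1715*1))*5740 = (-3601 + (171/1241 + 1715))*5740 = (-3601 + 2128486/1241)*5740 = -2340355/1241*5740 = -13433637700/1241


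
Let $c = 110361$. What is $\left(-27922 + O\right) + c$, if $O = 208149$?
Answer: $290588$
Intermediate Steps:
$\left(-27922 + O\right) + c = \left(-27922 + 208149\right) + 110361 = 180227 + 110361 = 290588$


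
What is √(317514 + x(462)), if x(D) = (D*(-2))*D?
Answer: I*√109374 ≈ 330.72*I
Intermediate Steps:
x(D) = -2*D² (x(D) = (-2*D)*D = -2*D²)
√(317514 + x(462)) = √(317514 - 2*462²) = √(317514 - 2*213444) = √(317514 - 426888) = √(-109374) = I*√109374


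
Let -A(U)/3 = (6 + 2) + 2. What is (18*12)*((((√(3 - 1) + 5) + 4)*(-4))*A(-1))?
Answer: 233280 + 25920*√2 ≈ 2.6994e+5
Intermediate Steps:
A(U) = -30 (A(U) = -3*((6 + 2) + 2) = -3*(8 + 2) = -3*10 = -30)
(18*12)*((((√(3 - 1) + 5) + 4)*(-4))*A(-1)) = (18*12)*((((√(3 - 1) + 5) + 4)*(-4))*(-30)) = 216*((((√2 + 5) + 4)*(-4))*(-30)) = 216*((((5 + √2) + 4)*(-4))*(-30)) = 216*(((9 + √2)*(-4))*(-30)) = 216*((-36 - 4*√2)*(-30)) = 216*(1080 + 120*√2) = 233280 + 25920*√2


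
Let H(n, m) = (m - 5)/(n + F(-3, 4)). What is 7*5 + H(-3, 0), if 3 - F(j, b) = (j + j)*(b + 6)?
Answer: 419/12 ≈ 34.917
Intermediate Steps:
F(j, b) = 3 - 2*j*(6 + b) (F(j, b) = 3 - (j + j)*(b + 6) = 3 - 2*j*(6 + b))
H(n, m) = (-5 + m)/(63 + n) (H(n, m) = (m - 5)/(n + (3 - 12*(-3) - 2*4*(-3))) = (-5 + m)/(n + (3 + 36 + 24)) = (-5 + m)/(n + 63) = (-5 + m)/(63 + n))
7*5 + H(-3, 0) = 7*5 + (-5 + 0)/(63 - 3) = 35 - 5/60 = 35 + (1/60)*(-5) = 35 - 1/12 = 419/12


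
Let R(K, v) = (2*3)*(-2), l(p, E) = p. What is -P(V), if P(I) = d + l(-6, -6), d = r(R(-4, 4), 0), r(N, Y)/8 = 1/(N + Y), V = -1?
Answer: 20/3 ≈ 6.6667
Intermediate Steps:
R(K, v) = -12 (R(K, v) = 6*(-2) = -12)
r(N, Y) = 8/(N + Y)
d = -⅔ (d = 8/(-12 + 0) = 8/(-12) = 8*(-1/12) = -⅔ ≈ -0.66667)
P(I) = -20/3 (P(I) = -⅔ - 6 = -20/3)
-P(V) = -1*(-20/3) = 20/3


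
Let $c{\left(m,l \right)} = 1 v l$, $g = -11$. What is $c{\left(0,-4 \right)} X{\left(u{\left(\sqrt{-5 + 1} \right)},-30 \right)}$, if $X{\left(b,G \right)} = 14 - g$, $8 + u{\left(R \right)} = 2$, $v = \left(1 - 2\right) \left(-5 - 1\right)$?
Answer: $-600$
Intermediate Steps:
$v = 6$ ($v = \left(-1\right) \left(-6\right) = 6$)
$u{\left(R \right)} = -6$ ($u{\left(R \right)} = -8 + 2 = -6$)
$X{\left(b,G \right)} = 25$ ($X{\left(b,G \right)} = 14 - -11 = 14 + 11 = 25$)
$c{\left(m,l \right)} = 6 l$ ($c{\left(m,l \right)} = 1 \cdot 6 l = 6 l$)
$c{\left(0,-4 \right)} X{\left(u{\left(\sqrt{-5 + 1} \right)},-30 \right)} = 6 \left(-4\right) 25 = \left(-24\right) 25 = -600$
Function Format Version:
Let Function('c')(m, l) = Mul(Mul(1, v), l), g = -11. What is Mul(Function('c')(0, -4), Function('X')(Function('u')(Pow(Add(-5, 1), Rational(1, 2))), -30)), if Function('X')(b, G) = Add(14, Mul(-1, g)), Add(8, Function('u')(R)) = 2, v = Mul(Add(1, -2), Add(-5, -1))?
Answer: -600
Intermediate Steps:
v = 6 (v = Mul(-1, -6) = 6)
Function('u')(R) = -6 (Function('u')(R) = Add(-8, 2) = -6)
Function('X')(b, G) = 25 (Function('X')(b, G) = Add(14, Mul(-1, -11)) = Add(14, 11) = 25)
Function('c')(m, l) = Mul(6, l) (Function('c')(m, l) = Mul(Mul(1, 6), l) = Mul(6, l))
Mul(Function('c')(0, -4), Function('X')(Function('u')(Pow(Add(-5, 1), Rational(1, 2))), -30)) = Mul(Mul(6, -4), 25) = Mul(-24, 25) = -600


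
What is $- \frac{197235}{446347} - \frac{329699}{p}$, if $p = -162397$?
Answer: $\frac{115129787258}{72485413759} \approx 1.5883$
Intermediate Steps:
$- \frac{197235}{446347} - \frac{329699}{p} = - \frac{197235}{446347} - \frac{329699}{-162397} = \left(-197235\right) \frac{1}{446347} - - \frac{329699}{162397} = - \frac{197235}{446347} + \frac{329699}{162397} = \frac{115129787258}{72485413759}$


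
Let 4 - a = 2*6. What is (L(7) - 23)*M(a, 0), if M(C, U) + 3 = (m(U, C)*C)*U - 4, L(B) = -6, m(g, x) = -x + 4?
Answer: 203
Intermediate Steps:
m(g, x) = 4 - x
a = -8 (a = 4 - 2*6 = 4 - 1*12 = 4 - 12 = -8)
M(C, U) = -7 + C*U*(4 - C) (M(C, U) = -3 + (((4 - C)*C)*U - 4) = -3 + ((C*(4 - C))*U - 4) = -3 + (C*U*(4 - C) - 4) = -3 + (-4 + C*U*(4 - C)) = -7 + C*U*(4 - C))
(L(7) - 23)*M(a, 0) = (-6 - 23)*(-7 - 1*(-8)*0*(-4 - 8)) = -29*(-7 - 1*(-8)*0*(-12)) = -29*(-7 + 0) = -29*(-7) = 203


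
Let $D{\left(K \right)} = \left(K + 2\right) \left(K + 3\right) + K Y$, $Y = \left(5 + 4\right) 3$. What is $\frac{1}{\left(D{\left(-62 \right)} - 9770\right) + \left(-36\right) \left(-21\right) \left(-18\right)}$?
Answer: $- \frac{1}{21512} \approx -4.6486 \cdot 10^{-5}$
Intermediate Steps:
$Y = 27$ ($Y = 9 \cdot 3 = 27$)
$D{\left(K \right)} = 27 K + \left(2 + K\right) \left(3 + K\right)$ ($D{\left(K \right)} = \left(K + 2\right) \left(K + 3\right) + K 27 = \left(2 + K\right) \left(3 + K\right) + 27 K = 27 K + \left(2 + K\right) \left(3 + K\right)$)
$\frac{1}{\left(D{\left(-62 \right)} - 9770\right) + \left(-36\right) \left(-21\right) \left(-18\right)} = \frac{1}{\left(\left(6 + \left(-62\right)^{2} + 32 \left(-62\right)\right) - 9770\right) + \left(-36\right) \left(-21\right) \left(-18\right)} = \frac{1}{\left(\left(6 + 3844 - 1984\right) - 9770\right) + 756 \left(-18\right)} = \frac{1}{\left(1866 - 9770\right) - 13608} = \frac{1}{-7904 - 13608} = \frac{1}{-21512} = - \frac{1}{21512}$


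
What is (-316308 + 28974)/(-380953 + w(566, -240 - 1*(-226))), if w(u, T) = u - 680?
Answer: 287334/381067 ≈ 0.75402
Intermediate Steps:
w(u, T) = -680 + u
(-316308 + 28974)/(-380953 + w(566, -240 - 1*(-226))) = (-316308 + 28974)/(-380953 + (-680 + 566)) = -287334/(-380953 - 114) = -287334/(-381067) = -287334*(-1/381067) = 287334/381067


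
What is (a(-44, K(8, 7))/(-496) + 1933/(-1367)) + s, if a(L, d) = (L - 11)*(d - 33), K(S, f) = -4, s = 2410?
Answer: 1630316507/678032 ≈ 2404.5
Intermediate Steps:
a(L, d) = (-33 + d)*(-11 + L) (a(L, d) = (-11 + L)*(-33 + d) = (-33 + d)*(-11 + L))
(a(-44, K(8, 7))/(-496) + 1933/(-1367)) + s = ((363 - 33*(-44) - 11*(-4) - 44*(-4))/(-496) + 1933/(-1367)) + 2410 = ((363 + 1452 + 44 + 176)*(-1/496) + 1933*(-1/1367)) + 2410 = (2035*(-1/496) - 1933/1367) + 2410 = (-2035/496 - 1933/1367) + 2410 = -3740613/678032 + 2410 = 1630316507/678032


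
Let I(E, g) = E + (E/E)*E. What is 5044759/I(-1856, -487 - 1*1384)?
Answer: -5044759/3712 ≈ -1359.0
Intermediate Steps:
I(E, g) = 2*E (I(E, g) = E + 1*E = E + E = 2*E)
5044759/I(-1856, -487 - 1*1384) = 5044759/((2*(-1856))) = 5044759/(-3712) = 5044759*(-1/3712) = -5044759/3712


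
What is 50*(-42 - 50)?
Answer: -4600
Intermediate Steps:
50*(-42 - 50) = 50*(-92) = -4600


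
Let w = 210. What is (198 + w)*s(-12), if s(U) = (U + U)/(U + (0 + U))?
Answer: 408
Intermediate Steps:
s(U) = 1 (s(U) = (2*U)/(U + U) = (2*U)/((2*U)) = (2*U)*(1/(2*U)) = 1)
(198 + w)*s(-12) = (198 + 210)*1 = 408*1 = 408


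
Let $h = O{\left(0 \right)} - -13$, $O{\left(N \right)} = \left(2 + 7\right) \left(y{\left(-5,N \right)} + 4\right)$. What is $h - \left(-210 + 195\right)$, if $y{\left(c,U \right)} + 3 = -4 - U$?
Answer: $1$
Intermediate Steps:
$y{\left(c,U \right)} = -7 - U$ ($y{\left(c,U \right)} = -3 - \left(4 + U\right) = -7 - U$)
$O{\left(N \right)} = -27 - 9 N$ ($O{\left(N \right)} = \left(2 + 7\right) \left(\left(-7 - N\right) + 4\right) = 9 \left(-3 - N\right) = -27 - 9 N$)
$h = -14$ ($h = \left(-27 - 0\right) - -13 = \left(-27 + 0\right) + 13 = -27 + 13 = -14$)
$h - \left(-210 + 195\right) = -14 - \left(-210 + 195\right) = -14 - -15 = -14 + 15 = 1$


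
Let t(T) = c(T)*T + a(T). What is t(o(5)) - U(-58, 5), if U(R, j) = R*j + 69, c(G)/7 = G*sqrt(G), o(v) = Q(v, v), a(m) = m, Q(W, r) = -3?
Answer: 218 + 63*I*sqrt(3) ≈ 218.0 + 109.12*I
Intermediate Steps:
o(v) = -3
c(G) = 7*G**(3/2) (c(G) = 7*(G*sqrt(G)) = 7*G**(3/2))
U(R, j) = 69 + R*j
t(T) = T + 7*T**(5/2) (t(T) = (7*T**(3/2))*T + T = 7*T**(5/2) + T = T + 7*T**(5/2))
t(o(5)) - U(-58, 5) = (-3 + 7*(-3)**(5/2)) - (69 - 58*5) = (-3 + 7*(9*I*sqrt(3))) - (69 - 290) = (-3 + 63*I*sqrt(3)) - 1*(-221) = (-3 + 63*I*sqrt(3)) + 221 = 218 + 63*I*sqrt(3)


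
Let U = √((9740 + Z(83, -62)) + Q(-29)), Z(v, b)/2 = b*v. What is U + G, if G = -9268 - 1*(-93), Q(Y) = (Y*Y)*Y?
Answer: -9175 + 7*I*√509 ≈ -9175.0 + 157.93*I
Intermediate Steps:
Z(v, b) = 2*b*v (Z(v, b) = 2*(b*v) = 2*b*v)
Q(Y) = Y³ (Q(Y) = Y²*Y = Y³)
G = -9175 (G = -9268 + 93 = -9175)
U = 7*I*√509 (U = √((9740 + 2*(-62)*83) + (-29)³) = √((9740 - 10292) - 24389) = √(-552 - 24389) = √(-24941) = 7*I*√509 ≈ 157.93*I)
U + G = 7*I*√509 - 9175 = -9175 + 7*I*√509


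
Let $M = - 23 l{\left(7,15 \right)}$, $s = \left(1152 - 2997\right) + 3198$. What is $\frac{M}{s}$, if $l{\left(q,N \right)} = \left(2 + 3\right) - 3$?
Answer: $- \frac{46}{1353} \approx -0.033998$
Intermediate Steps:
$l{\left(q,N \right)} = 2$ ($l{\left(q,N \right)} = 5 - 3 = 2$)
$s = 1353$ ($s = -1845 + 3198 = 1353$)
$M = -46$ ($M = \left(-23\right) 2 = -46$)
$\frac{M}{s} = - \frac{46}{1353}$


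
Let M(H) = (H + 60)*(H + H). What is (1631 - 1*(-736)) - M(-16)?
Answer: 3775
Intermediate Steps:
M(H) = 2*H*(60 + H) (M(H) = (60 + H)*(2*H) = 2*H*(60 + H))
(1631 - 1*(-736)) - M(-16) = (1631 - 1*(-736)) - 2*(-16)*(60 - 16) = (1631 + 736) - 2*(-16)*44 = 2367 - 1*(-1408) = 2367 + 1408 = 3775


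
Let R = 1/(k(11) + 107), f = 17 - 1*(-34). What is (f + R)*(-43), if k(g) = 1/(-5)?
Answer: -1171277/534 ≈ -2193.4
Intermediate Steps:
k(g) = -⅕
f = 51 (f = 17 + 34 = 51)
R = 5/534 (R = 1/(-⅕ + 107) = 1/(534/5) = 5/534 ≈ 0.0093633)
(f + R)*(-43) = (51 + 5/534)*(-43) = (27239/534)*(-43) = -1171277/534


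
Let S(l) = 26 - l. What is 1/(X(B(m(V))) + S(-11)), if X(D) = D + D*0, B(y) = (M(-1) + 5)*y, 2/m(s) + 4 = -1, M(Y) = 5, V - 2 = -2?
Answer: 1/33 ≈ 0.030303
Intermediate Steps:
V = 0 (V = 2 - 2 = 0)
m(s) = -⅖ (m(s) = 2/(-4 - 1) = 2/(-5) = 2*(-⅕) = -⅖)
B(y) = 10*y (B(y) = (5 + 5)*y = 10*y)
X(D) = D (X(D) = D + 0 = D)
1/(X(B(m(V))) + S(-11)) = 1/(10*(-⅖) + (26 - 1*(-11))) = 1/(-4 + (26 + 11)) = 1/(-4 + 37) = 1/33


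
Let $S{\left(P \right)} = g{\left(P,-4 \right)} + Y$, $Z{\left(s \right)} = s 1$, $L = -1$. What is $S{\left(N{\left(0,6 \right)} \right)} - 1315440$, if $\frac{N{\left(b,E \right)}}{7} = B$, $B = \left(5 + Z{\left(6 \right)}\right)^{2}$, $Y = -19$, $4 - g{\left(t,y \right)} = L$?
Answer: $-1315454$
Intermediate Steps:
$g{\left(t,y \right)} = 5$ ($g{\left(t,y \right)} = 4 - -1 = 4 + 1 = 5$)
$Z{\left(s \right)} = s$
$B = 121$ ($B = \left(5 + 6\right)^{2} = 11^{2} = 121$)
$N{\left(b,E \right)} = 847$ ($N{\left(b,E \right)} = 7 \cdot 121 = 847$)
$S{\left(P \right)} = -14$ ($S{\left(P \right)} = 5 - 19 = -14$)
$S{\left(N{\left(0,6 \right)} \right)} - 1315440 = -14 - 1315440 = -1315454$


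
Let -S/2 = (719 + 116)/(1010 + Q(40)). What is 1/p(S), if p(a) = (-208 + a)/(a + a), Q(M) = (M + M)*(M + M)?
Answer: 334/154295 ≈ 0.0021647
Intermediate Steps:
Q(M) = 4*M**2 (Q(M) = (2*M)*(2*M) = 4*M**2)
S = -167/741 (S = -2*(719 + 116)/(1010 + 4*40**2) = -1670/(1010 + 4*1600) = -1670/(1010 + 6400) = -1670/7410 = -2*167/1482 = -167/741 ≈ -0.22537)
p(a) = (-208 + a)/(2*a) (p(a) = (-208 + a)/((2*a)) = (-208 + a)*(1/(2*a)) = (-208 + a)/(2*a))
1/p(S) = 1/((-208 - 167/741)/(2*(-167/741))) = 1/((1/2)*(-741/167)*(-154295/741)) = 1/(154295/334) = 334/154295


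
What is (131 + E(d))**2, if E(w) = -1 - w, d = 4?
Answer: 15876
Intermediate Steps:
(131 + E(d))**2 = (131 + (-1 - 1*4))**2 = (131 + (-1 - 4))**2 = (131 - 5)**2 = 126**2 = 15876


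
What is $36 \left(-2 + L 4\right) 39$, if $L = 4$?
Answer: $19656$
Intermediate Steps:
$36 \left(-2 + L 4\right) 39 = 36 \left(-2 + 4 \cdot 4\right) 39 = 36 \left(-2 + 16\right) 39 = 36 \cdot 14 \cdot 39 = 504 \cdot 39 = 19656$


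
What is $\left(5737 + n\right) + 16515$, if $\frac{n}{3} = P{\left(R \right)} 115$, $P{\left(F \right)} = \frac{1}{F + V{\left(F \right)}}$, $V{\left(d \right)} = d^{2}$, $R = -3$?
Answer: $\frac{44619}{2} \approx 22310.0$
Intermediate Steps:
$P{\left(F \right)} = \frac{1}{F + F^{2}}$
$n = \frac{115}{2}$ ($n = 3 \frac{1}{\left(-3\right) \left(1 - 3\right)} 115 = 3 - \frac{1}{3 \left(-2\right)} 115 = 3 \left(- \frac{1}{3}\right) \left(- \frac{1}{2}\right) 115 = 3 \cdot \frac{1}{6} \cdot 115 = 3 \cdot \frac{115}{6} = \frac{115}{2} \approx 57.5$)
$\left(5737 + n\right) + 16515 = \left(5737 + \frac{115}{2}\right) + 16515 = \frac{11589}{2} + 16515 = \frac{44619}{2}$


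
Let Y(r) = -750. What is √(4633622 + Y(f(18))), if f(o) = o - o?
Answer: 2*√1158218 ≈ 2152.4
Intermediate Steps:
f(o) = 0
√(4633622 + Y(f(18))) = √(4633622 - 750) = √4632872 = 2*√1158218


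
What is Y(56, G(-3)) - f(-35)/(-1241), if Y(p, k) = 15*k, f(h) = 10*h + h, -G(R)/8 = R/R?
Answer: -149305/1241 ≈ -120.31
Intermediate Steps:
G(R) = -8 (G(R) = -8*R/R = -8*1 = -8)
f(h) = 11*h
Y(56, G(-3)) - f(-35)/(-1241) = 15*(-8) - 11*(-35)/(-1241) = -120 - (-385)*(-1)/1241 = -120 - 1*385/1241 = -120 - 385/1241 = -149305/1241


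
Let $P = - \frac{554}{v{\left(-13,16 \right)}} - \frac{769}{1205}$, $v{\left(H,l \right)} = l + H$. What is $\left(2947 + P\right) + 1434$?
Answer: $\frac{15167438}{3615} \approx 4195.7$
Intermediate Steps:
$v{\left(H,l \right)} = H + l$
$P = - \frac{669877}{3615}$ ($P = - \frac{554}{-13 + 16} - \frac{769}{1205} = - \frac{554}{3} - \frac{769}{1205} = - \frac{669877}{3615} \approx -185.3$)
$\left(2947 + P\right) + 1434 = \left(2947 - \frac{669877}{3615}\right) + 1434 = \frac{9983528}{3615} + 1434 = \frac{15167438}{3615}$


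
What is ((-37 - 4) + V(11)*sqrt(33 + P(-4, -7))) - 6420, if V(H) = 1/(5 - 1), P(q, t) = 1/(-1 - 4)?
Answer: -6461 + sqrt(205)/10 ≈ -6459.6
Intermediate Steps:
P(q, t) = -1/5 (P(q, t) = 1/(-5) = -1/5)
V(H) = 1/4
((-37 - 4) + V(11)*sqrt(33 + P(-4, -7))) - 6420 = ((-37 - 4) + sqrt(33 - 1/5)/4) - 6420 = (-41 + sqrt(164/5)/4) - 6420 = (-41 + (2*sqrt(205)/5)/4) - 6420 = (-41 + sqrt(205)/10) - 6420 = -6461 + sqrt(205)/10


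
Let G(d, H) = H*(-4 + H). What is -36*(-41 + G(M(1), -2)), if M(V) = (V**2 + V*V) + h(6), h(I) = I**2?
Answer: 1044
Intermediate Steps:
M(V) = 36 + 2*V**2 (M(V) = (V**2 + V*V) + 6**2 = (V**2 + V**2) + 36 = 2*V**2 + 36 = 36 + 2*V**2)
-36*(-41 + G(M(1), -2)) = -36*(-41 - 2*(-4 - 2)) = -36*(-41 - 2*(-6)) = -36*(-41 + 12) = -36*(-29) = 1044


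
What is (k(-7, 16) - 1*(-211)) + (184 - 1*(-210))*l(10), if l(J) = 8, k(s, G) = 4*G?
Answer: 3427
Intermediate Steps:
(k(-7, 16) - 1*(-211)) + (184 - 1*(-210))*l(10) = (4*16 - 1*(-211)) + (184 - 1*(-210))*8 = (64 + 211) + (184 + 210)*8 = 275 + 394*8 = 275 + 3152 = 3427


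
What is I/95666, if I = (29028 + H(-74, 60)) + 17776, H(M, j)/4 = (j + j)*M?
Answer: 182/1543 ≈ 0.11795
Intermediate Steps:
H(M, j) = 8*M*j (H(M, j) = 4*((j + j)*M) = 4*((2*j)*M) = 4*(2*M*j) = 8*M*j)
I = 11284 (I = (29028 + 8*(-74)*60) + 17776 = (29028 - 35520) + 17776 = -6492 + 17776 = 11284)
I/95666 = 11284/95666 = 11284*(1/95666) = 182/1543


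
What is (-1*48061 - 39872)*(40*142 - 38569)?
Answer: 2892028437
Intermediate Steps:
(-1*48061 - 39872)*(40*142 - 38569) = (-48061 - 39872)*(5680 - 38569) = -87933*(-32889) = 2892028437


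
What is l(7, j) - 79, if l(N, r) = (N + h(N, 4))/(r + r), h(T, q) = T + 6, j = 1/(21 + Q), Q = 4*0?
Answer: 131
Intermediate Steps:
Q = 0
j = 1/21 (j = 1/(21 + 0) = 1/21 ≈ 0.047619)
h(T, q) = 6 + T
l(N, r) = (6 + 2*N)/(2*r) (l(N, r) = (N + (6 + N))/(r + r) = (6 + 2*N)/((2*r)) = (6 + 2*N)*(1/(2*r)) = (6 + 2*N)/(2*r))
l(7, j) - 79 = (3 + 7)/(1/21) - 79 = 21*10 - 79 = 210 - 79 = 131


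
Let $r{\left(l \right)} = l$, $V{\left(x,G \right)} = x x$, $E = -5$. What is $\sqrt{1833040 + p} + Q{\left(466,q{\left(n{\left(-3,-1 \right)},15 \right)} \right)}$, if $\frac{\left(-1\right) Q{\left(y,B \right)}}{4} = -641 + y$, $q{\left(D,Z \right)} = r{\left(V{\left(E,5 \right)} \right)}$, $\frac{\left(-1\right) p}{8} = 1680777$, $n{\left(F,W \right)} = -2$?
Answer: $700 + 34 i \sqrt{10046} \approx 700.0 + 3407.8 i$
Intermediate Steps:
$p = -13446216$ ($p = \left(-8\right) 1680777 = -13446216$)
$V{\left(x,G \right)} = x^{2}$
$q{\left(D,Z \right)} = 25$ ($q{\left(D,Z \right)} = \left(-5\right)^{2} = 25$)
$Q{\left(y,B \right)} = 2564 - 4 y$ ($Q{\left(y,B \right)} = - 4 \left(-641 + y\right) = 2564 - 4 y$)
$\sqrt{1833040 + p} + Q{\left(466,q{\left(n{\left(-3,-1 \right)},15 \right)} \right)} = \sqrt{1833040 - 13446216} + \left(2564 - 1864\right) = \sqrt{-11613176} + \left(2564 - 1864\right) = 34 i \sqrt{10046} + 700 = 700 + 34 i \sqrt{10046}$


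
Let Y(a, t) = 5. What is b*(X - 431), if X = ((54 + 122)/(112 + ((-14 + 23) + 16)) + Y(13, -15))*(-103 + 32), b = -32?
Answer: 3845696/137 ≈ 28071.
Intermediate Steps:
X = -61131/137 (X = ((54 + 122)/(112 + ((-14 + 23) + 16)) + 5)*(-103 + 32) = (176/(112 + (9 + 16)) + 5)*(-71) = (176/(112 + 25) + 5)*(-71) = (176/137 + 5)*(-71) = (861/137)*(-71) = -61131/137 ≈ -446.21)
b*(X - 431) = -32*(-61131/137 - 431) = -32*(-120178/137) = 3845696/137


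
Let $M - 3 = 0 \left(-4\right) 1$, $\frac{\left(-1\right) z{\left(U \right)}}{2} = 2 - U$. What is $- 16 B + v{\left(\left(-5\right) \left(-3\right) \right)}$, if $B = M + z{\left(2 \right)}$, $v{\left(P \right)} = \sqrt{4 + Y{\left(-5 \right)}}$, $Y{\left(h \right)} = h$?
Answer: $-48 + i \approx -48.0 + 1.0 i$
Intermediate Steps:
$z{\left(U \right)} = -4 + 2 U$ ($z{\left(U \right)} = - 2 \left(2 - U\right) = -4 + 2 U$)
$M = 3$ ($M = 3 + 0 \left(-4\right) 1 = 3 + 0 \cdot 1 = 3 + 0 = 3$)
$v{\left(P \right)} = i$ ($v{\left(P \right)} = \sqrt{4 - 5} = \sqrt{-1} = i$)
$B = 3$ ($B = 3 + \left(-4 + 2 \cdot 2\right) = 3 + \left(-4 + 4\right) = 3 + 0 = 3$)
$- 16 B + v{\left(\left(-5\right) \left(-3\right) \right)} = \left(-16\right) 3 + i = -48 + i$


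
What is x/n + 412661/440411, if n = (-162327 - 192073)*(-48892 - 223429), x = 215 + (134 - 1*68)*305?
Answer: 215276508922747/229753044849440 ≈ 0.93699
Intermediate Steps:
x = 20345 (x = 215 + (134 - 68)*305 = 215 + 66*305 = 215 + 20130 = 20345)
n = 96510562400 (n = -354400*(-272321) = 96510562400)
x/n + 412661/440411 = 20345/96510562400 + 412661/440411 = 20345*(1/96510562400) + 412661*(1/440411) = 4069/19302112480 + 11153/11903 = 215276508922747/229753044849440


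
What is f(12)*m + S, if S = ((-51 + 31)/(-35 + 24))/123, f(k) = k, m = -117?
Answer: -1899592/1353 ≈ -1404.0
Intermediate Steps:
S = 20/1353 (S = -20/(-11)*(1/123) = -20*(-1/11)*(1/123) = (20/11)*(1/123) = 20/1353 ≈ 0.014782)
f(12)*m + S = 12*(-117) + 20/1353 = -1404 + 20/1353 = -1899592/1353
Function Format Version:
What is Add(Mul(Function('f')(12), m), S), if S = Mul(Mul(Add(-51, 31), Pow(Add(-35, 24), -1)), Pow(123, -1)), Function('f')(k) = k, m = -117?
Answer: Rational(-1899592, 1353) ≈ -1404.0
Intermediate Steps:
S = Rational(20, 1353) (S = Mul(Mul(-20, Pow(-11, -1)), Rational(1, 123)) = Mul(Mul(-20, Rational(-1, 11)), Rational(1, 123)) = Mul(Rational(20, 11), Rational(1, 123)) = Rational(20, 1353) ≈ 0.014782)
Add(Mul(Function('f')(12), m), S) = Add(Mul(12, -117), Rational(20, 1353)) = Add(-1404, Rational(20, 1353)) = Rational(-1899592, 1353)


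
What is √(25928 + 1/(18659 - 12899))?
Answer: √1493452810/240 ≈ 161.02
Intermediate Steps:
√(25928 + 1/(18659 - 12899)) = √(25928 + 1/5760) = √(149345281/5760) = √1493452810/240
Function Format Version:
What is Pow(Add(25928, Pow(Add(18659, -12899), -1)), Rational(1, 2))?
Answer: Mul(Rational(1, 240), Pow(1493452810, Rational(1, 2))) ≈ 161.02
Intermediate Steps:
Pow(Add(25928, Pow(Add(18659, -12899), -1)), Rational(1, 2)) = Pow(Add(25928, Pow(5760, -1)), Rational(1, 2)) = Pow(Add(25928, Rational(1, 5760)), Rational(1, 2)) = Pow(Rational(149345281, 5760), Rational(1, 2)) = Mul(Rational(1, 240), Pow(1493452810, Rational(1, 2)))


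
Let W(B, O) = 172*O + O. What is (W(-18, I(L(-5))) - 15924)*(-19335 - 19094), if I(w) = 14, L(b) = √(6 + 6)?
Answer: 518868358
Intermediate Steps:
L(b) = 2*√3 (L(b) = √12 = 2*√3)
W(B, O) = 173*O
(W(-18, I(L(-5))) - 15924)*(-19335 - 19094) = (173*14 - 15924)*(-19335 - 19094) = (2422 - 15924)*(-38429) = -13502*(-38429) = 518868358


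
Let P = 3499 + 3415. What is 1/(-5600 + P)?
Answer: 1/1314 ≈ 0.00076103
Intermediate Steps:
P = 6914
1/(-5600 + P) = 1/(-5600 + 6914) = 1/1314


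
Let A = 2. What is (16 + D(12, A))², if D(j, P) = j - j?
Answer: 256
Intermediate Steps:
D(j, P) = 0
(16 + D(12, A))² = (16 + 0)² = 16² = 256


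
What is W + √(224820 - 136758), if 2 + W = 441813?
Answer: 441811 + √88062 ≈ 4.4211e+5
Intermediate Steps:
W = 441811 (W = -2 + 441813 = 441811)
W + √(224820 - 136758) = 441811 + √(224820 - 136758) = 441811 + √88062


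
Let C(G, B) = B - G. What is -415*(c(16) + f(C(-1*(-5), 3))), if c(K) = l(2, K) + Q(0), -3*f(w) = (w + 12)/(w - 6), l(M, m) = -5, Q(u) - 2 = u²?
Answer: 12865/12 ≈ 1072.1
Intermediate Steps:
Q(u) = 2 + u²
f(w) = -(12 + w)/(3*(-6 + w)) (f(w) = -(w + 12)/(3*(w - 6)) = -(12 + w)/(3*(-6 + w)))
c(K) = -3 (c(K) = -5 + (2 + 0²) = -5 + (2 + 0) = -5 + 2 = -3)
-415*(c(16) + f(C(-1*(-5), 3))) = -415*(-3 + (-12 - (3 - (-1)*(-5)))/(3*(-6 + (3 - (-1)*(-5))))) = -415*(-3 + (-12 - (3 - 1*5))/(3*(-6 + (3 - 1*5)))) = -415*(-3 + (-12 - (3 - 5))/(3*(-6 + (3 - 5)))) = -415*(-3 + (-12 - 1*(-2))/(3*(-6 - 2))) = -415*(-3 + (⅓)*(-12 + 2)/(-8)) = -415*(-3 + (⅓)*(-⅛)*(-10)) = -415*(-3 + 5/12) = -415*(-31/12) = 12865/12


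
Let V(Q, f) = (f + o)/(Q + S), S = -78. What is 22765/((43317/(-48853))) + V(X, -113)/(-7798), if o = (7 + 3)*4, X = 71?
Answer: -60707197779511/2364501762 ≈ -25674.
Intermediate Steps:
o = 40 (o = 10*4 = 40)
V(Q, f) = (40 + f)/(-78 + Q) (V(Q, f) = (f + 40)/(Q - 78) = (40 + f)/(-78 + Q))
22765/((43317/(-48853))) + V(X, -113)/(-7798) = 22765/((43317/(-48853))) + ((40 - 113)/(-78 + 71))/(-7798) = 22765/((43317*(-1/48853))) + (-73/(-7))*(-1/7798) = 22765/(-43317/48853) - ⅐*(-73)*(-1/7798) = 22765*(-48853/43317) + (73/7)*(-1/7798) = -1112138545/43317 - 73/54586 = -60707197779511/2364501762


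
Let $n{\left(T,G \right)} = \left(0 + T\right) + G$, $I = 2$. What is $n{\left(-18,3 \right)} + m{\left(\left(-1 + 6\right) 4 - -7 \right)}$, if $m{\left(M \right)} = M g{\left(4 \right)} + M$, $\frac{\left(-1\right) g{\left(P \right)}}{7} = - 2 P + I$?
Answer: $1146$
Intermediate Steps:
$g{\left(P \right)} = -14 + 14 P$ ($g{\left(P \right)} = - 7 \left(- 2 P + 2\right) = - 7 \left(2 - 2 P\right) = -14 + 14 P$)
$n{\left(T,G \right)} = G + T$ ($n{\left(T,G \right)} = T + G = G + T$)
$m{\left(M \right)} = 43 M$ ($m{\left(M \right)} = M \left(-14 + 14 \cdot 4\right) + M = M \left(-14 + 56\right) + M = M 42 + M = 42 M + M = 43 M$)
$n{\left(-18,3 \right)} + m{\left(\left(-1 + 6\right) 4 - -7 \right)} = \left(3 - 18\right) + 43 \left(\left(-1 + 6\right) 4 - -7\right) = -15 + 43 \left(5 \cdot 4 + 7\right) = -15 + 43 \left(20 + 7\right) = -15 + 43 \cdot 27 = -15 + 1161 = 1146$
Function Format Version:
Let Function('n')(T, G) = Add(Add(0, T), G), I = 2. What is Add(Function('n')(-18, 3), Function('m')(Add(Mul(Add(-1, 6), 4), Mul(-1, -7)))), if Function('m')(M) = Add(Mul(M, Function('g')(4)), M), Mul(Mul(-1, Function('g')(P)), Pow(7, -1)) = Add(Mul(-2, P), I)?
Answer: 1146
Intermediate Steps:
Function('g')(P) = Add(-14, Mul(14, P)) (Function('g')(P) = Mul(-7, Add(Mul(-2, P), 2)) = Mul(-7, Add(2, Mul(-2, P))) = Add(-14, Mul(14, P)))
Function('n')(T, G) = Add(G, T) (Function('n')(T, G) = Add(T, G) = Add(G, T))
Function('m')(M) = Mul(43, M) (Function('m')(M) = Add(Mul(M, Add(-14, Mul(14, 4))), M) = Add(Mul(M, Add(-14, 56)), M) = Add(Mul(M, 42), M) = Add(Mul(42, M), M) = Mul(43, M))
Add(Function('n')(-18, 3), Function('m')(Add(Mul(Add(-1, 6), 4), Mul(-1, -7)))) = Add(Add(3, -18), Mul(43, Add(Mul(Add(-1, 6), 4), Mul(-1, -7)))) = Add(-15, Mul(43, Add(Mul(5, 4), 7))) = Add(-15, Mul(43, Add(20, 7))) = Add(-15, Mul(43, 27)) = Add(-15, 1161) = 1146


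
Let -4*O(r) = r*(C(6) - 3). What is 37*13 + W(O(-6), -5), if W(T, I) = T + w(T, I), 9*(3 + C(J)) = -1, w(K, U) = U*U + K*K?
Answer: 20911/36 ≈ 580.86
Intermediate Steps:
w(K, U) = K² + U² (w(K, U) = U² + K² = K² + U²)
C(J) = -28/9 (C(J) = -3 + (⅑)*(-1) = -3 - ⅑ = -28/9)
O(r) = 55*r/36 (O(r) = -r*(-28/9 - 3)/4 = -r*(-55)/(4*9) = -(-55)*r/36 = 55*r/36)
W(T, I) = T + I² + T² (W(T, I) = T + (T² + I²) = T + (I² + T²) = T + I² + T²)
37*13 + W(O(-6), -5) = 37*13 + ((55/36)*(-6) + (-5)² + ((55/36)*(-6))²) = 481 + (-55/6 + 25 + (-55/6)²) = 481 + (-55/6 + 25 + 3025/36) = 481 + 3595/36 = 20911/36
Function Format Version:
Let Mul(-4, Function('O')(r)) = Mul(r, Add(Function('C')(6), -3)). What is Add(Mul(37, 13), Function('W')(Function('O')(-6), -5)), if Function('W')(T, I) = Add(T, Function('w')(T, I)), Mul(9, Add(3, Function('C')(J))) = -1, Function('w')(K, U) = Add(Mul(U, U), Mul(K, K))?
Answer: Rational(20911, 36) ≈ 580.86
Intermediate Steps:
Function('w')(K, U) = Add(Pow(K, 2), Pow(U, 2)) (Function('w')(K, U) = Add(Pow(U, 2), Pow(K, 2)) = Add(Pow(K, 2), Pow(U, 2)))
Function('C')(J) = Rational(-28, 9) (Function('C')(J) = Add(-3, Mul(Rational(1, 9), -1)) = Add(-3, Rational(-1, 9)) = Rational(-28, 9))
Function('O')(r) = Mul(Rational(55, 36), r) (Function('O')(r) = Mul(Rational(-1, 4), Mul(r, Add(Rational(-28, 9), -3))) = Mul(Rational(-1, 4), Mul(r, Rational(-55, 9))) = Mul(Rational(-1, 4), Mul(Rational(-55, 9), r)) = Mul(Rational(55, 36), r))
Function('W')(T, I) = Add(T, Pow(I, 2), Pow(T, 2)) (Function('W')(T, I) = Add(T, Add(Pow(T, 2), Pow(I, 2))) = Add(T, Add(Pow(I, 2), Pow(T, 2))) = Add(T, Pow(I, 2), Pow(T, 2)))
Add(Mul(37, 13), Function('W')(Function('O')(-6), -5)) = Add(Mul(37, 13), Add(Mul(Rational(55, 36), -6), Pow(-5, 2), Pow(Mul(Rational(55, 36), -6), 2))) = Add(481, Add(Rational(-55, 6), 25, Pow(Rational(-55, 6), 2))) = Add(481, Add(Rational(-55, 6), 25, Rational(3025, 36))) = Add(481, Rational(3595, 36)) = Rational(20911, 36)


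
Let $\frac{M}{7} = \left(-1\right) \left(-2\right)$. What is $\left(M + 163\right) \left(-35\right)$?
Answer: $-6195$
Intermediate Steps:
$M = 14$ ($M = 7 \left(\left(-1\right) \left(-2\right)\right) = 7 \cdot 2 = 14$)
$\left(M + 163\right) \left(-35\right) = \left(14 + 163\right) \left(-35\right) = 177 \left(-35\right) = -6195$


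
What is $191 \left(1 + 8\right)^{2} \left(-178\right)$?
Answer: $-2753838$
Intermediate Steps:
$191 \left(1 + 8\right)^{2} \left(-178\right) = 191 \cdot 9^{2} \left(-178\right) = 191 \cdot 81 \left(-178\right) = 15471 \left(-178\right) = -2753838$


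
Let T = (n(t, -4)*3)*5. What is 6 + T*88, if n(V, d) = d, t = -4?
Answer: -5274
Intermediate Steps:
T = -60 (T = -4*3*5 = -12*5 = -60)
6 + T*88 = 6 - 60*88 = 6 - 5280 = -5274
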